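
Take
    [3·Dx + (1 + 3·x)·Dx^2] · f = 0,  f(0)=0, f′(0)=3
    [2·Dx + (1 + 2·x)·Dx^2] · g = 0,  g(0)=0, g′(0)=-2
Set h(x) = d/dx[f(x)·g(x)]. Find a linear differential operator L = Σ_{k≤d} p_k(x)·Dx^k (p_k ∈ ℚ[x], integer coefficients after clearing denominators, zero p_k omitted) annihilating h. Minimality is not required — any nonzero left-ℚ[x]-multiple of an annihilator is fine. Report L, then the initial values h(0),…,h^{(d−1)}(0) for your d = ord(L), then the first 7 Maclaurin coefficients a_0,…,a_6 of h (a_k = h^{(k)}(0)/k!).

L = (156 + 720·x + 864·x^2) + (310 + 2244·x + 5400·x^2 + 4320·x^3)·Dx + (88 + 860·x + 3132·x^2 + 5040·x^3 + 3024·x^4)·Dx^2 + (5 + 62·x + 305·x^2 + 744·x^3 + 900·x^4 + 432·x^5)·Dx^3  (order 3).
h: a_k = 0, -12, 45, -140, 825/2, -5967/5, 3437, …
ICs: h(0) = 0, h′(0) = -12, h′′(0) = 90.

f: a_k = 0, 3, -9/2, 9, -81/4, 243/5, -243/2, …
g: a_k = 0, -2, 2, -8/3, 4, -32/5, 32/3, …
f·g: L₀ = L_f ⊗_s L_g, ord ≤ 2·2.
Differentiate: ansatz ord ≤ ord L₀ ⇒ L.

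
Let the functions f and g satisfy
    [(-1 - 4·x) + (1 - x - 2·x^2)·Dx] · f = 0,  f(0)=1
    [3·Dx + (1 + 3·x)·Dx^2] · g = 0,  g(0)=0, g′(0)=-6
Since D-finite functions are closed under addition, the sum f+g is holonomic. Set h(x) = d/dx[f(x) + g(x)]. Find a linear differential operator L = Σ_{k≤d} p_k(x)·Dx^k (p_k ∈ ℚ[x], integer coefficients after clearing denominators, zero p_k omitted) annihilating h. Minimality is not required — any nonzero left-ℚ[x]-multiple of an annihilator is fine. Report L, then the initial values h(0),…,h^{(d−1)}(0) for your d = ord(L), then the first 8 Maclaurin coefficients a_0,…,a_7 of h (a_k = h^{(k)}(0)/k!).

L = (66 + 270·x + 576·x^2 + 336·x^3 + 288·x^4) + (4 + 96·x + 492·x^2 + 832·x^3 + 696·x^4 + 480·x^5)·Dx + (-3 - 19·x - 25·x^2 + 39·x^3 + 116·x^4 + 164·x^5 + 96·x^6)·Dx^2  (order 2).
h: a_k = -5, 24, -39, 206, -381, 1716, -3779, 14490, …
ICs: h(0) = -5, h′(0) = 24.

f: a_k = 1, 1, 3, 5, 11, 21, 43, 85, …
g: a_k = 0, -6, 9, -18, 81/2, -486/5, 243, -4374/7, …
L₀ := lclm(L_f,L_g); ord L₀ ≤ 1+2.
Derive L from L₀ (diff closure).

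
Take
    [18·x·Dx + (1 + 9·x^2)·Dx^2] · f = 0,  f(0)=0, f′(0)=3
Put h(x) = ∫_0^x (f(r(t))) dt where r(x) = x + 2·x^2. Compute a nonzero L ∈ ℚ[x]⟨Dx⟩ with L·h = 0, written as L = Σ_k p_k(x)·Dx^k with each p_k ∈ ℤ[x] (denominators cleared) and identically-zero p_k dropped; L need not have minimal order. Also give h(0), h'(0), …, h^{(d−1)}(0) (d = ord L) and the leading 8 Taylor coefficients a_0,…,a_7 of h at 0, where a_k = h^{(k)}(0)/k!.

L = (-4 + 18·x + 144·x^2 + 432·x^3 + 432·x^4)·Dx^2 + (1 + 4·x + 9·x^2 + 72·x^3 + 180·x^4 + 144·x^5)·Dx^3  (order 3).
h: a_k = 0, 0, 3/2, 2, -9/4, -54/5, -99/10, 414/7, …
ICs: h(0) = 0, h′(0) = 0, h′′(0) = 3.

f: a_k = 0, 3, 0, -9, 0, 243/5, 0, -2187/7, …
Change of var in L_f (x↦r) gives L₀.
h=∫₀ˣh₀: take L = L₀·Dx.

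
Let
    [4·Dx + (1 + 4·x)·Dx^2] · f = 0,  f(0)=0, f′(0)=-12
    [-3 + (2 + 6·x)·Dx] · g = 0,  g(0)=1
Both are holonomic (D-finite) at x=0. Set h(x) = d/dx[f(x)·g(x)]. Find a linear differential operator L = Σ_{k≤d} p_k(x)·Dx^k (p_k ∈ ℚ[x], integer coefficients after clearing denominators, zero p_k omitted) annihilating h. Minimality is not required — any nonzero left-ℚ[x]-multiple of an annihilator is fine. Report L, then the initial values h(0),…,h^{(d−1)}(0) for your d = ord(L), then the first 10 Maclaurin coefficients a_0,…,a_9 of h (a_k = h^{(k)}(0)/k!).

f: a_k = 0, -12, 24, -64, 192, -3072/5, 2048, -49152/7, 24576, -262144/3, …
g: a_k = 1, 3/2, -9/8, 27/16, -405/128, 1701/256, -15309/1024, 72171/2048, -2814669/32768, 14073345/65536, …
h₀=f·g: eliminate ⇒ L₀, order ≤ 2·1.
Differentiate: ansatz ord ≤ ord L₀ ⇒ L.
L = (-33 + 72·x + 432·x^2) + (-4 + 324·x + 2160·x^2 + 3456·x^3)·Dx + (4 + 88·x + 612·x^2 + 1728·x^3 + 1728·x^4)·Dx^2  (order 2).
h: a_k = -12, 12, -87/2, 195, -28149/32, 620859/160, -21442563/1280, 159276489/2240, -17087332551/57344, 70921364291/57344, …
ICs: h(0) = -12, h′(0) = 12.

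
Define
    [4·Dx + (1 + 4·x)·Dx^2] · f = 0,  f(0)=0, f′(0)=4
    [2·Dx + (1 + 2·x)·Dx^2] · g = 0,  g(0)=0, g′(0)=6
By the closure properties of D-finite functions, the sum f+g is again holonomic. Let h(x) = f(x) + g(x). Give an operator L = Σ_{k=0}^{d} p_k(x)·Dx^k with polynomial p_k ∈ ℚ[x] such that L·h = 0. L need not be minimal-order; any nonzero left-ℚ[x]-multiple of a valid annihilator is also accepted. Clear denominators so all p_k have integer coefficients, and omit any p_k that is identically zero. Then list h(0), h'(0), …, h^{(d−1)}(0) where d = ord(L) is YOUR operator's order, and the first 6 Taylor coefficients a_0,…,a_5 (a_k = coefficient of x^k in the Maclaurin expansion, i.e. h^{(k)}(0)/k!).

L = 16·Dx + (12 + 32·x)·Dx^2 + (1 + 6·x + 8·x^2)·Dx^3  (order 3).
h: a_k = 0, 10, -14, 88/3, -76, 224, …
ICs: h(0) = 0, h′(0) = 10, h′′(0) = -28.

f: a_k = 0, 4, -8, 64/3, -64, 1024/5, …
g: a_k = 0, 6, -6, 8, -12, 96/5, …
L₀ := lclm(L_f,L_g); ord L₀ ≤ 2+2.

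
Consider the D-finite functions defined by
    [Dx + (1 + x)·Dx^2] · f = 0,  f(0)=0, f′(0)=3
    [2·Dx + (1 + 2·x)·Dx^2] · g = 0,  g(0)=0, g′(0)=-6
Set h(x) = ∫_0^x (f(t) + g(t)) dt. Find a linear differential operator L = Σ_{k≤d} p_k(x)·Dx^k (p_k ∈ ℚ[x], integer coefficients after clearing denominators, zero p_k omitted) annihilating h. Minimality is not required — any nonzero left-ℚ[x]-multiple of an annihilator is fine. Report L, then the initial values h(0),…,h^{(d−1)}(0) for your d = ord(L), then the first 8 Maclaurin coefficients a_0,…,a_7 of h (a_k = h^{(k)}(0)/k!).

f: a_k = 0, 3, -3/2, 1, -3/4, 3/5, -1/2, 3/7, …
g: a_k = 0, -6, 6, -8, 12, -96/5, 32, -384/7, …
L₀ := lclm(L_f,L_g); ord L₀ ≤ 2+2.
∫: right-multiply L₀ by Dx.
L = 4·Dx^2 + (6 + 8·x)·Dx^3 + (1 + 3·x + 2·x^2)·Dx^4  (order 4).
h: a_k = 0, 0, -3/2, 3/2, -7/4, 9/4, -31/10, 9/2, …
ICs: h(0) = 0, h′(0) = 0, h′′(0) = -3, h′′′(0) = 9.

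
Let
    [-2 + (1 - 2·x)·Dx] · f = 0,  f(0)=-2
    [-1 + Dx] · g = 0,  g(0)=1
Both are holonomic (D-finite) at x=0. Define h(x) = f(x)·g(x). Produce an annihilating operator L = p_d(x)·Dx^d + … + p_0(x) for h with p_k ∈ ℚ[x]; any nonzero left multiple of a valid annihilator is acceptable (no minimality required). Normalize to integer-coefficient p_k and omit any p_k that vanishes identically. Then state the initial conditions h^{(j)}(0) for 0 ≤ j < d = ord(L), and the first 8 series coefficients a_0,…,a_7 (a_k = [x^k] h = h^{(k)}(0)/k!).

L = (3 - 2·x) + (-1 + 2·x)·Dx  (order 1).
h: a_k = -2, -6, -13, -79/3, -211/4, -6331/60, -75973/360, -354541/840, …
ICs: h(0) = -2.

f: a_k = -2, -4, -8, -16, -32, -64, -128, -256, …
g: a_k = 1, 1, 1/2, 1/6, 1/24, 1/120, 1/720, 1/5040, …
f·g: L₀ = L_f ⊗_s L_g, ord ≤ 1·1.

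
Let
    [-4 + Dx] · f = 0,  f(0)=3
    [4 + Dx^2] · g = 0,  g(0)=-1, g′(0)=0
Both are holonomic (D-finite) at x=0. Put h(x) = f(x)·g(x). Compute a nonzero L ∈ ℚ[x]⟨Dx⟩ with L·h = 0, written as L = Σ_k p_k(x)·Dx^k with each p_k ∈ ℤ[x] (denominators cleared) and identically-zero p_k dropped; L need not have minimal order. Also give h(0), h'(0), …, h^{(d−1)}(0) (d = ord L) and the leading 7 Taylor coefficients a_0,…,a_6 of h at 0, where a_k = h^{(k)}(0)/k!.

f: a_k = 3, 12, 24, 32, 32, 128/5, 256/15, …
g: a_k = -1, 0, 2, 0, -2/3, 0, 4/45, …
f·g: L₀ = L_f ⊗_s L_g, ord ≤ 1·2.
L = 20 - 8·Dx + Dx^2  (order 2).
h: a_k = -3, -12, -18, -8, 14, 152/5, 156/5, …
ICs: h(0) = -3, h′(0) = -12.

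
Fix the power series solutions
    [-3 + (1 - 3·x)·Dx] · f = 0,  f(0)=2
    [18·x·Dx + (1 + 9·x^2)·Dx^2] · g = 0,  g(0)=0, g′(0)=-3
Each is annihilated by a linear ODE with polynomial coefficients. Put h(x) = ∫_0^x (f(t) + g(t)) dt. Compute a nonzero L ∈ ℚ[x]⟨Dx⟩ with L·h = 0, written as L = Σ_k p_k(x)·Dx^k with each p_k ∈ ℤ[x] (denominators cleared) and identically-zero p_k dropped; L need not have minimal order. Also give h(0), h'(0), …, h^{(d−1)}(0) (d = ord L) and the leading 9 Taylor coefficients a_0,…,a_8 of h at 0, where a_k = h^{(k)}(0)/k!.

L = (-18 + 216·x + 486·x^2)·Dx^2 + (12 - 18·x + 108·x^2 + 486·x^3)·Dx^3 + (-1 + 81·x^4)·Dx^4  (order 4).
h: a_k = 0, 2, 3/2, 6, 63/4, 162/5, 729/10, 1458/7, 32805/56, …
ICs: h(0) = 0, h′(0) = 2, h′′(0) = 3, h′′′(0) = 36.

f: a_k = 2, 6, 18, 54, 162, 486, 1458, 4374, 13122, …
g: a_k = 0, -3, 0, 9, 0, -243/5, 0, 2187/7, 0, …
L₀ := lclm(L_f,L_g); ord L₀ ≤ 1+2.
h=∫h₀ ⇒ L = L₀·Dx.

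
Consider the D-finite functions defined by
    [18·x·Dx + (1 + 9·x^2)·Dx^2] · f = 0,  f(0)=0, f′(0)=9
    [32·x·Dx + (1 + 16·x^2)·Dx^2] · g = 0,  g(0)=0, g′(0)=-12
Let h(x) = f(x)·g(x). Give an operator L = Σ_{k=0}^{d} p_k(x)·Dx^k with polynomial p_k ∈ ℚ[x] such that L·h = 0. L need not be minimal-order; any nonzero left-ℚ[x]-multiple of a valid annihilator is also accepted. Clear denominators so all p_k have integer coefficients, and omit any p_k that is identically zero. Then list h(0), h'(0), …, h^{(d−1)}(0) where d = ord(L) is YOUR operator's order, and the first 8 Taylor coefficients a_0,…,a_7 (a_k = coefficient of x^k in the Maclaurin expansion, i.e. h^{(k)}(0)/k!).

f: a_k = 0, 9, 0, -27, 0, 729/5, 0, -6561/7, …
g: a_k = 0, -12, 0, 64, 0, -3072/5, 0, 49152/7, …
f·g: L₀ = L_f ⊗_s L_g, ord ≤ 2·2.
L = (-3456·x - 144000·x^3 - 1327104·x^5 + 4147200·x^7 + 71663616·x^9)·Dx + (-100 - 11532·x^2 - 259200·x^4 - 1161216·x^6 + 14515200·x^8 + 107495424·x^10)·Dx^2 + (-200·x - 7880·x^3 - 86400·x^5 + 194112·x^7 + 8294400·x^9 + 35831808·x^11)·Dx^3 + (-1 - 50·x^2 - 769·x^4 + 110736·x^8 + 1036800·x^10 + 2985984·x^12)·Dx^4  (order 4).
h: a_k = 0, 0, -108, 0, 900, 0, -45036/5, 0, …
ICs: h(0) = 0, h′(0) = 0, h′′(0) = -216, h′′′(0) = 0.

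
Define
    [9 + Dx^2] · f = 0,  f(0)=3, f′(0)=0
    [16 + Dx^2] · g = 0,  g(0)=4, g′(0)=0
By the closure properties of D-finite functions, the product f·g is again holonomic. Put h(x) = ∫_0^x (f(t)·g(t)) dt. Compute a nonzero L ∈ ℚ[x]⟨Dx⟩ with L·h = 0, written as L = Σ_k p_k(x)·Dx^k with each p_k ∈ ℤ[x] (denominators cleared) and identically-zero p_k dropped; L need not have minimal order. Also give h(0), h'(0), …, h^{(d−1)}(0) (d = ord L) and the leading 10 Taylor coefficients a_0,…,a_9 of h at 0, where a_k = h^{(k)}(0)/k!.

f: a_k = 3, 0, -27/2, 0, 81/8, 0, -243/80, 0, 2187/4480, 0, …
g: a_k = 4, 0, -32, 0, 128/3, 0, -1024/45, 0, 2048/315, 0, …
h₀=f·g: eliminate ⇒ L₀, order ≤ 2·2.
Integrate: L := L₀·Dx.
L = 49·Dx + 50·Dx^3 + Dx^5  (order 5).
h: a_k = 0, 12, 0, -50, 0, 1201/10, 0, -11765/84, 0, 2882401/30240, …
ICs: h(0) = 0, h′(0) = 12, h′′(0) = 0, h′′′(0) = -300, h′′′′(0) = 0.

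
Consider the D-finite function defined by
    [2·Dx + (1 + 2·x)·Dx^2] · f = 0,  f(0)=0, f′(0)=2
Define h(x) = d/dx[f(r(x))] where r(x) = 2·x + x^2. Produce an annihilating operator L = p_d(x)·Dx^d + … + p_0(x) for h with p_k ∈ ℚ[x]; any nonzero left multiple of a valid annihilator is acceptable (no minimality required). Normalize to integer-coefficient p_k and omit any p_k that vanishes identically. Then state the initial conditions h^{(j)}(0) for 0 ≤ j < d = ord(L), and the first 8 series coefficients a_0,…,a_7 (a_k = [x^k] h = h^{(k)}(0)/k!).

f: a_k = 0, 2, -2, 8/3, -4, 32/5, -32/3, 128/7, …
h₀=f(r): pull back L_f along r ⇒ L₀.
Differentiate: ansatz ord ≤ ord L₀ ⇒ L.
L = (3 + 4·x + 2·x^2) + (1 + 5·x + 6·x^2 + 2·x^3)·Dx  (order 1).
h: a_k = 4, -12, 40, -136, 464, -1584, 5408, -18464, …
ICs: h(0) = 4.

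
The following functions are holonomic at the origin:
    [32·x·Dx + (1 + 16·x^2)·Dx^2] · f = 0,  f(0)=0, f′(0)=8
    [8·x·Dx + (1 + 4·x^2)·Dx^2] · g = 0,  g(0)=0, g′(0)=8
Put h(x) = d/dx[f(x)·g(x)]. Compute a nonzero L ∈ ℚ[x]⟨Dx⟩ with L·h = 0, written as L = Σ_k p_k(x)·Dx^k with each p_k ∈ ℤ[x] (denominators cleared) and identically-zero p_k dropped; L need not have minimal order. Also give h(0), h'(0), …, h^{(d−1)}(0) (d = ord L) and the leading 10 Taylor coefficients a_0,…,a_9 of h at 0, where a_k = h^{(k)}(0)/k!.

f: a_k = 0, 8, 0, -128/3, 0, 2048/5, 0, -32768/7, 0, 524288/9, …
g: a_k = 0, 8, 0, -32/3, 0, 128/5, 0, -512/7, 0, 2048/9, …
f·g: L₀ = L_f ⊗_s L_g, ord ≤ 2·2.
Differentiate: ansatz ord ≤ ord L₀ ⇒ L.
L = (-1536·x - 51200·x^3 - 262144·x^5 + 655360·x^7 + 6291456·x^9) + (-80 - 6592·x^2 - 92160·x^4 - 229376·x^6 + 2293760·x^8 + 9437184·x^10)·Dx + (-160·x - 4480·x^3 - 30720·x^5 + 69632·x^7 + 1310720·x^9 + 3145728·x^11)·Dx^2 + (-1 - 40·x^2 - 464·x^4 + 29696·x^8 + 163840·x^10 + 262144·x^12)·Dx^3  (order 3).
h: a_k = 0, 128, 0, -5120/3, 0, 354304/15, 0, -7307264/21, 0, 1673887744/315, …
ICs: h(0) = 0, h′(0) = 128, h′′(0) = 0.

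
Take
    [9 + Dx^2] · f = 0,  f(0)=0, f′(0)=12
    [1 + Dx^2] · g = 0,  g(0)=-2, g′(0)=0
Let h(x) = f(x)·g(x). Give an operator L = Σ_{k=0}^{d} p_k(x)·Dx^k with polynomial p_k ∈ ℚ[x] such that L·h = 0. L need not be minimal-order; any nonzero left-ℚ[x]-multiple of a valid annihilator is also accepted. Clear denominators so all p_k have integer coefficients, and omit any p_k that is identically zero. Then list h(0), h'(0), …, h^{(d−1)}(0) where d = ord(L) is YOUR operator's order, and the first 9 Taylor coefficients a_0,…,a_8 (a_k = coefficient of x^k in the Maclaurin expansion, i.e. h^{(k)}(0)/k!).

L = 64 + 20·Dx^2 + Dx^4  (order 4).
h: a_k = 0, -24, 0, 48, 0, -176/5, 0, 1376/105, 0, …
ICs: h(0) = 0, h′(0) = -24, h′′(0) = 0, h′′′(0) = 288.

f: a_k = 0, 12, 0, -18, 0, 81/10, 0, -243/140, 0, …
g: a_k = -2, 0, 1, 0, -1/12, 0, 1/360, 0, -1/20160, …
Product ⇒ symmetric product L₀, ord ≤ 4.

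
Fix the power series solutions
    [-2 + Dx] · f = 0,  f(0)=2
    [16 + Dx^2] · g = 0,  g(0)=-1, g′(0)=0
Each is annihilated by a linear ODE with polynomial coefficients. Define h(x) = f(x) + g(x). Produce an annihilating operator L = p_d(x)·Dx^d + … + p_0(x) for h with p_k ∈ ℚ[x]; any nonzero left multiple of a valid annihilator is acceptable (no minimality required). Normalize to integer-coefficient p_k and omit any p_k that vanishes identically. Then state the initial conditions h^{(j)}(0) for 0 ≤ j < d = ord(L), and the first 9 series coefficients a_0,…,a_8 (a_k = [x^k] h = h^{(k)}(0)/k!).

f: a_k = 2, 4, 4, 8/3, 4/3, 8/15, 8/45, 16/315, 4/315, …
g: a_k = -1, 0, 8, 0, -32/3, 0, 256/45, 0, -512/315, …
f+g: L₀ = lclm(L_f,L_g), ord ≤ 1+2.
L = -32 + 16·Dx - 2·Dx^2 + Dx^3  (order 3).
h: a_k = 1, 4, 12, 8/3, -28/3, 8/15, 88/15, 16/315, -508/315, …
ICs: h(0) = 1, h′(0) = 4, h′′(0) = 24.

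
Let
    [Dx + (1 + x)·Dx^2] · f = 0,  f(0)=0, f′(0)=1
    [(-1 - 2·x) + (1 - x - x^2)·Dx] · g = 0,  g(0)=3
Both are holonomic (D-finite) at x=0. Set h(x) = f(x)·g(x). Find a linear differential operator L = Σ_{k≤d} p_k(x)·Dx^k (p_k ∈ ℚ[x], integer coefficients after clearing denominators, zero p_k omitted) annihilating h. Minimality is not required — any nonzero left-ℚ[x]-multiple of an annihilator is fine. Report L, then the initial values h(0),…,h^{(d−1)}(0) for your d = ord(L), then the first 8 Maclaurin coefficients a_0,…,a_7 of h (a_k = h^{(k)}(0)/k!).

L = (3 + 4·x) + (1 + 7·x + 5·x^2)·Dx + (-1 + 2·x^2 + x^3)·Dx^2  (order 2).
h: a_k = 0, 3, 3/2, 11/2, 25/4, 247/20, 181/10, 4323/140, …
ICs: h(0) = 0, h′(0) = 3.

f: a_k = 0, 1, -1/2, 1/3, -1/4, 1/5, -1/6, 1/7, …
g: a_k = 3, 3, 6, 9, 15, 24, 39, 63, …
Product ⇒ symmetric product L₀, ord ≤ 2.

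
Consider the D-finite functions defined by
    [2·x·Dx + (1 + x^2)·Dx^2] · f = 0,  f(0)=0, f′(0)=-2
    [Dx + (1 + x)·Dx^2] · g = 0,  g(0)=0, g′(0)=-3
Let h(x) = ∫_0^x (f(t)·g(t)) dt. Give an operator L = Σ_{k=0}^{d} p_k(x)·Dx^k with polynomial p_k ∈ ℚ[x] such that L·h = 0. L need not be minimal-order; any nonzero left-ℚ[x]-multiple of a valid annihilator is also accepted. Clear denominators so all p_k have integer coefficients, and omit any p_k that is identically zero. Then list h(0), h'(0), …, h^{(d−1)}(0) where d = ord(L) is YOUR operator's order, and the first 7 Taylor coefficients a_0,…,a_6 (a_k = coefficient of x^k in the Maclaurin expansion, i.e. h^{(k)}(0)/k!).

L = (24 + 44·x + 80·x^2 + 156·x^3 + 120·x^4 + 52·x^5 + 4·x^7)·Dx^2 + (18 + 124·x + 308·x^2 + 484·x^3 + 544·x^4 + 372·x^5 + 140·x^6 + 12·x^7 + 14·x^8)·Dx^3 + (12 + 64·x + 192·x^2 + 312·x^3 + 360·x^4 + 312·x^5 + 192·x^6 + 72·x^7 + 12·x^8 + 8·x^9)·Dx^4 + (5 + 18·x + 37·x^2 + 56·x^3 + 66·x^4 + 60·x^5 + 42·x^6 + 24·x^7 + 9·x^8 + 2·x^9 + x^10)·Dx^5  (order 5).
h: a_k = 0, 0, 0, 2, -3/4, 0, -1/12, …
ICs: h(0) = 0, h′(0) = 0, h′′(0) = 0, h′′′(0) = 12, h′′′′(0) = -18.

f: a_k = 0, -2, 0, 2/3, 0, -2/5, 0, …
g: a_k = 0, -3, 3/2, -1, 3/4, -3/5, 1/2, …
Sym-product of L_f,L_g gives L₀ (≤ ord 4).
h=∫₀ˣh₀: take L = L₀·Dx.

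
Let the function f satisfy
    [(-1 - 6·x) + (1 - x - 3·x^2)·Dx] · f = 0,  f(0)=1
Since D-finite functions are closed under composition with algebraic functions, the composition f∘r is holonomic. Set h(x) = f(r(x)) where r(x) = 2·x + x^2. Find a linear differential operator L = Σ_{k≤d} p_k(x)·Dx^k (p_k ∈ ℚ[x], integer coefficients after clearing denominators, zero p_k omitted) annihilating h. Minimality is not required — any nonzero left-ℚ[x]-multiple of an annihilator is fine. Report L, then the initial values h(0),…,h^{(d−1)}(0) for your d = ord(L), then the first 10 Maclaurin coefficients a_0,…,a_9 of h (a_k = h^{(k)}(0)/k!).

f: a_k = 1, 1, 4, 7, 19, 40, 97, 217, 508, 1159, …
h₀=f(r): pull back L_f along r ⇒ L₀.
L = (2 + 26·x + 36·x^2 + 12·x^3) + (-1 + 2·x + 13·x^2 + 12·x^3 + 3·x^4)·Dx  (order 1).
h: a_k = 1, 2, 17, 72, 392, 1930, 9871, 49752, 252163, 1275344, …
ICs: h(0) = 1.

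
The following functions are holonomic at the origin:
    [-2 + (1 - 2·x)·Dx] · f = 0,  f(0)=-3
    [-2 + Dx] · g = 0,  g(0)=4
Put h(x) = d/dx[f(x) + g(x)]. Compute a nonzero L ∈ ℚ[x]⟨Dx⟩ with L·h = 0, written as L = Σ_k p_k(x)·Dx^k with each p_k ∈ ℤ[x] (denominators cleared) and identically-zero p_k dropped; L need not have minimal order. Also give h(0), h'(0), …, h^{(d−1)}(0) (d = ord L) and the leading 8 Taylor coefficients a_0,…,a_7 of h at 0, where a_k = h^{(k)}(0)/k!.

f: a_k = -3, -6, -12, -24, -48, -96, -192, -384, …
g: a_k = 4, 8, 8, 16/3, 8/3, 16/15, 16/45, 32/315, …
L₀ := lclm(L_f,L_g); ord L₀ ≤ 1+1.
h=h₀': d/dx-closure on L₀ ⇒ L.
L = (16 + 16·x) + (-10 - 8·x + 8·x^2)·Dx + (1 - 4·x^2)·Dx^2  (order 2).
h: a_k = 2, -8, -56, -544/3, -1424/3, -17248/15, -120928/45, -1935296/315, …
ICs: h(0) = 2, h′(0) = -8.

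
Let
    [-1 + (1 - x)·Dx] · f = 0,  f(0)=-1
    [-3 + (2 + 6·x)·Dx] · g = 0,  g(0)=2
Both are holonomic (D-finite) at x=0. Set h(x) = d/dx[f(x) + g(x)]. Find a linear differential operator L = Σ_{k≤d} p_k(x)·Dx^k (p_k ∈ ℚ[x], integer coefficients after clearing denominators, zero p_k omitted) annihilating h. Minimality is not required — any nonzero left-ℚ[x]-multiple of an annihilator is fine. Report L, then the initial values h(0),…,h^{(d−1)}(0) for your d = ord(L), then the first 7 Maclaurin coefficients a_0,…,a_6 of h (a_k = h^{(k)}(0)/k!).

f: a_k = -1, -1, -1, -1, -1, -1, -1, …
g: a_k = 2, 3, -9/4, 27/8, -405/64, 1701/128, -15309/512, …
f+g: L₀ = lclm(L_f,L_g), ord ≤ 1+1.
h₀' ⇒ L via d/dx closure of L₀.
L = (-90 - 54·x) + (3 - 198·x - 189·x^2)·Dx + (14 + 46·x - 6·x^2 - 54·x^3)·Dx^2  (order 2).
h: a_k = 2, -13/2, 57/8, -469/16, 7865/128, -47463/256, 498029/1024, …
ICs: h(0) = 2, h′(0) = -13/2.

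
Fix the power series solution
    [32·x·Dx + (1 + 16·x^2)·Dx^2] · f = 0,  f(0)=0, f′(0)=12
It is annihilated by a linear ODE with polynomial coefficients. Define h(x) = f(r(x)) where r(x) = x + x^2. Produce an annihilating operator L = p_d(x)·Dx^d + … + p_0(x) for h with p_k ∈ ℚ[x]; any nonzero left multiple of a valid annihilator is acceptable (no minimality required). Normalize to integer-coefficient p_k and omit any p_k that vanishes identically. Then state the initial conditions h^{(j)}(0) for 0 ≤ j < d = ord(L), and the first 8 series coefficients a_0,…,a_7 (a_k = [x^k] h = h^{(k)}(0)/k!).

f: a_k = 0, 12, 0, -64, 0, 3072/5, 0, -49152/7, …
Substitute x→r, Dx→(1/r')Dx; clear ⇒ L₀.
L = (-2 + 32·x + 128·x^2 + 192·x^3 + 96·x^4)·Dx + (1 + 2·x + 16·x^2 + 64·x^3 + 80·x^4 + 32·x^5)·Dx^2  (order 2).
h: a_k = 0, 12, 12, -64, -192, 2112/5, 3008, -6144/7, …
ICs: h(0) = 0, h′(0) = 12.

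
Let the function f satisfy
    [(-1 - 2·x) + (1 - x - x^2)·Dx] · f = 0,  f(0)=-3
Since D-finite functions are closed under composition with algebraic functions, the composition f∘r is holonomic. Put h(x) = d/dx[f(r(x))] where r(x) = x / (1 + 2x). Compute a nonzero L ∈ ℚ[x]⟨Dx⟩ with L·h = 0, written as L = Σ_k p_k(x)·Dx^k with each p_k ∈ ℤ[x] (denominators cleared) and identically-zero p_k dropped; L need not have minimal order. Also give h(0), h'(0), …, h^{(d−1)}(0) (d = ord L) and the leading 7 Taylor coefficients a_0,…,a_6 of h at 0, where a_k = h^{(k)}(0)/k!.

L = (-6·x - 18·x^2 - 16·x^3) + (-1 - 9·x - 27·x^2 - 30·x^3 - 8·x^4)·Dx  (order 1).
h: a_k = -3, 0, 9, -36, 120, -378, 1155, …
ICs: h(0) = -3.

f: a_k = -3, -3, -6, -9, -15, -24, -39, …
h₀=f(r): pull back L_f along r ⇒ L₀.
h=h₀': d/dx-closure on L₀ ⇒ L.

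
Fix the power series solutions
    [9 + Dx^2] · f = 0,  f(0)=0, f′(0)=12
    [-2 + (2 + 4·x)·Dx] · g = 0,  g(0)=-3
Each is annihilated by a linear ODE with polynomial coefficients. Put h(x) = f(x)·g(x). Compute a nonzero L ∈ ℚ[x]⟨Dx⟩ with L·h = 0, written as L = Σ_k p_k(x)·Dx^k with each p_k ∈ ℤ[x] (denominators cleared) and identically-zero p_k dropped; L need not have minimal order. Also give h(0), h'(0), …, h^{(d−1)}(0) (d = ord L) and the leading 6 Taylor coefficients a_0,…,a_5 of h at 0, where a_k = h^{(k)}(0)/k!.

f: a_k = 0, 12, 0, -18, 0, 81/10, …
g: a_k = -3, -3, 3/2, -3/2, 15/8, -21/8, …
f·g: L₀ = L_f ⊗_s L_g, ord ≤ 2·1.
L = (12 + 36·x + 36·x^2) + (-2 - 4·x)·Dx + (1 + 4·x + 4·x^2)·Dx^2  (order 2).
h: a_k = 0, -36, -36, 72, 36, -144/5, …
ICs: h(0) = 0, h′(0) = -36.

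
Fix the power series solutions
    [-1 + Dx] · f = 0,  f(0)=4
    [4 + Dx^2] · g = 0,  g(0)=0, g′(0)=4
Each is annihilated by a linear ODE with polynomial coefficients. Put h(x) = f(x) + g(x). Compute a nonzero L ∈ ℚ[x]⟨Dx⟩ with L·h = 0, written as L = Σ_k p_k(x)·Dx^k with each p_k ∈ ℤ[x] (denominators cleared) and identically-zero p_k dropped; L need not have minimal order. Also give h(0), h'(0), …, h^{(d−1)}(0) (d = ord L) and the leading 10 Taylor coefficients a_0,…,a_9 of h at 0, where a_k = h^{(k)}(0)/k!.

f: a_k = 4, 4, 2, 2/3, 1/6, 1/30, 1/180, 1/1260, 1/10080, 1/90720, …
g: a_k = 0, 4, 0, -8/3, 0, 8/15, 0, -16/315, 0, 8/2835, …
L₀ := lclm(L_f,L_g); ord L₀ ≤ 1+2.
L = -4 + 4·Dx - Dx^2 + Dx^3  (order 3).
h: a_k = 4, 8, 2, -2, 1/6, 17/30, 1/180, -1/20, 1/10080, 257/90720, …
ICs: h(0) = 4, h′(0) = 8, h′′(0) = 4.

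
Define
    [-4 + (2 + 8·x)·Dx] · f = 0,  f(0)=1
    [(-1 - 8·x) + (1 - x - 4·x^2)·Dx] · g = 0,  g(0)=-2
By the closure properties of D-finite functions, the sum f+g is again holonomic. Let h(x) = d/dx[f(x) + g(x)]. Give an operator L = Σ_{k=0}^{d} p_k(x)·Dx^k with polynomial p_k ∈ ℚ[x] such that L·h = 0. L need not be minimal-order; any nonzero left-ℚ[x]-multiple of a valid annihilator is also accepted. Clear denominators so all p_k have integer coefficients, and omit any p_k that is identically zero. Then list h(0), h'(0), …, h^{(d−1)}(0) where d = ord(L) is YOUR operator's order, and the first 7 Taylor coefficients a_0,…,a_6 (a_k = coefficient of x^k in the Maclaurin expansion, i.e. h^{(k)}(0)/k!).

L = (-114 - 780·x - 2688·x^2 - 2688·x^3 - 3840·x^4) + (-21 - 420·x - 2778·x^2 - 7200·x^3 - 10272·x^4 - 11520·x^5)·Dx + (6 + 57·x + 153·x^2 + 4·x^3 - 816·x^4 - 2624·x^5 - 2560·x^6)·Dx^2  (order 2).
h: a_k = 0, -24, -42, -272, -510, -2676, -4326, …
ICs: h(0) = 0, h′(0) = -24.

f: a_k = 1, 2, -2, 4, -10, 28, -84, …
g: a_k = -2, -2, -10, -18, -58, -130, -362, …
Sum ⇒ L₀ = lclm(L_f,L_g) in ℚ(x)⟨Dx⟩.
Differentiate: ansatz ord ≤ ord L₀ ⇒ L.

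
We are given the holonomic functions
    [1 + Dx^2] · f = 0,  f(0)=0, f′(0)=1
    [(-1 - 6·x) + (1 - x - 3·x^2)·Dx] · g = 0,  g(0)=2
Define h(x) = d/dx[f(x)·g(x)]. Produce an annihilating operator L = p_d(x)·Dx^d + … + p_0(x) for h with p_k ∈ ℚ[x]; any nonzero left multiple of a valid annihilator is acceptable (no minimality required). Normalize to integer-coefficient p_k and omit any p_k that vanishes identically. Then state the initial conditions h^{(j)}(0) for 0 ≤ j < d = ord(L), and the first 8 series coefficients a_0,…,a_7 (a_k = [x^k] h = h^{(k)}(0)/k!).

L = (83 - 2·x - 5·x^2 + 6·x^3 + 9·x^4) + (16 + 98·x + 18·x^2 + 36·x^3)·Dx + (-5 + 4·x + 13·x^2 + 6·x^3 + 9·x^4)·Dx^2  (order 2).
h: a_k = 2, 4, 23, 164/3, 2201/12, 4661/10, 473087/360, 1060373/315, …
ICs: h(0) = 2, h′(0) = 4.

f: a_k = 0, 1, 0, -1/6, 0, 1/120, 0, -1/5040, …
g: a_k = 2, 2, 8, 14, 38, 80, 194, 434, …
Sym-product of L_f,L_g gives L₀ (≤ ord 2).
Differentiate: ansatz ord ≤ ord L₀ ⇒ L.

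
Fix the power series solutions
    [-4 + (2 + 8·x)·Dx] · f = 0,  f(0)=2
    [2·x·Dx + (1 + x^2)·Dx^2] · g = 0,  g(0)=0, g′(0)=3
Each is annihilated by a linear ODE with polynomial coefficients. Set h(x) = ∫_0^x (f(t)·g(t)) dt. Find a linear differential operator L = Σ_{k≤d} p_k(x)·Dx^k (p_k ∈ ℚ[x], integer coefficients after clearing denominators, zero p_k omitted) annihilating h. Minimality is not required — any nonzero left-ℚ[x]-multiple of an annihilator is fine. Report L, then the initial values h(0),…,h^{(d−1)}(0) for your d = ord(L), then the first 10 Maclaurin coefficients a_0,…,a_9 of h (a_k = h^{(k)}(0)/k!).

f: a_k = 2, 4, -4, 8, -20, 56, -168, 528, -1716, 5720, …
g: a_k = 0, 3, 0, -1, 0, 3/5, 0, -3/7, 0, 1/3, …
Sym-product of L_f,L_g gives L₀ (≤ ord 2).
Integrate: L := L₀·Dx.
L = (12 - 4·x - 4·x^2)·Dx + (-4 - 14·x + 12·x^2 + 16·x^3)·Dx^2 + (1 + 8·x + 17·x^2 + 8·x^3 + 16·x^4)·Dx^3  (order 3).
h: a_k = 0, 0, 3, 4, -7/2, 4, -137/15, 116/5, -8527/140, 53588/315, …
ICs: h(0) = 0, h′(0) = 0, h′′(0) = 6.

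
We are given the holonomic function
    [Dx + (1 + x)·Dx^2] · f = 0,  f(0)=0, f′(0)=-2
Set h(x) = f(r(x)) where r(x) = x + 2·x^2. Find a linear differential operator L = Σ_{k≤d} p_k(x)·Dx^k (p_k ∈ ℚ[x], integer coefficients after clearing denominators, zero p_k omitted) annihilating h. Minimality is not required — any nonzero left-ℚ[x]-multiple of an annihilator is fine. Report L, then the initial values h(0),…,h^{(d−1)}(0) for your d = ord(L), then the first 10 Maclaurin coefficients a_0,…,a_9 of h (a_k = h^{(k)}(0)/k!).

L = (-3 + 4·x + 8·x^2)·Dx + (1 + 5·x + 6·x^2 + 8·x^3)·Dx^2  (order 2).
h: a_k = 0, -2, -3, 10/3, 1/2, -22/5, 3, 26/7, -31/4, 10/9, …
ICs: h(0) = 0, h′(0) = -2.

f: a_k = 0, -2, 1, -2/3, 1/2, -2/5, 1/3, -2/7, 1/4, -2/9, …
Change of var in L_f (x↦r) gives L₀.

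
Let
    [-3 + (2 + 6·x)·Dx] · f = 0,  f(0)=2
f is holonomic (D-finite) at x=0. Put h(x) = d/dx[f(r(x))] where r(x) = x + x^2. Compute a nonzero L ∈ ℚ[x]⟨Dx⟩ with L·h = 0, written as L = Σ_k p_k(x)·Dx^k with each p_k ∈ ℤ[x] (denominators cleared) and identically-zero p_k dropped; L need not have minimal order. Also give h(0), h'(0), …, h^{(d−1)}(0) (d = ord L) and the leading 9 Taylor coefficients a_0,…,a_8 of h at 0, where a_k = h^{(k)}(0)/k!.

f: a_k = 2, 3, -9/4, 27/8, -405/64, 1701/128, -15309/512, 72171/1024, -2814669/16384, …
f∘r: x↦r, Dx↦Dx/r' in L_f ⇒ L₀.
Differentiate: ansatz ord ≤ ord L₀ ⇒ L.
L = 1 + (-2 - 10·x - 18·x^2 - 12·x^3)·Dx  (order 1).
h: a_k = 3, 3/2, -27/8, 99/16, -1215/128, 2997/256, -9639/1024, -6237/2048, 1073817/32768, …
ICs: h(0) = 3.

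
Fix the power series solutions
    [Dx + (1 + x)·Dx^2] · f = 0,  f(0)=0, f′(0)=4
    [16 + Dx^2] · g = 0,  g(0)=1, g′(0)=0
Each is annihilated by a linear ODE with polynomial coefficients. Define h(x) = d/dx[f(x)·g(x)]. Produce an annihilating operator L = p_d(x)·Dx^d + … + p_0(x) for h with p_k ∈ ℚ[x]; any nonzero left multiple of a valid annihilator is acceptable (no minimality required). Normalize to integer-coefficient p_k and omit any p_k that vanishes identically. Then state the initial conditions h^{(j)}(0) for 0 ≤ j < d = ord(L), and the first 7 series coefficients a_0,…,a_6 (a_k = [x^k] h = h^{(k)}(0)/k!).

L = (96160 + 647168·x + 1757184·x^2 + 2482176·x^3 + 1931264·x^4 + 786432·x^5 + 131072·x^6) + (13728 + 74144·x + 156160·x^2 + 161280·x^3 + 81920·x^4 + 16384·x^5)·Dx + (13546 + 87008·x + 228848·x^2 + 316416·x^3 + 242944·x^4 + 98304·x^5 + 16384·x^6)·Dx^2 + (858 + 4634·x + 9760·x^2 + 10080·x^3 + 5120·x^4 + 1024·x^5)·Dx^3 + (471 + 2910·x + 7439·x^2 + 10080·x^3 + 7640·x^4 + 3072·x^5 + 512·x^6)·Dx^4  (order 4).
h: a_k = 4, -4, -92, 60, 164, -84, -1508/15, …
ICs: h(0) = 4, h′(0) = -4, h′′(0) = -184, h′′′(0) = 360.

f: a_k = 0, 4, -2, 4/3, -1, 4/5, -2/3, …
g: a_k = 1, 0, -8, 0, 32/3, 0, -256/45, …
Product ⇒ symmetric product L₀, ord ≤ 4.
h=h₀': d/dx-closure on L₀ ⇒ L.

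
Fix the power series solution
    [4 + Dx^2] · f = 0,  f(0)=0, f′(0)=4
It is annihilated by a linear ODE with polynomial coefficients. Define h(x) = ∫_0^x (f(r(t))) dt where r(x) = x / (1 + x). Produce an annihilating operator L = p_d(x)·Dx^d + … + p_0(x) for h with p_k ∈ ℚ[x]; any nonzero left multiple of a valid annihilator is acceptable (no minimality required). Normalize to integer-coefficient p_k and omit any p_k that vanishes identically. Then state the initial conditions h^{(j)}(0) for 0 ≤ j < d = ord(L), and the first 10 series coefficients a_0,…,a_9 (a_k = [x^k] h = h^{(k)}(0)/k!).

f: a_k = 0, 4, 0, -8/3, 0, 8/15, 0, -16/315, 0, 8/2835, …
Substitute x→r, Dx→(1/r')Dx; clear ⇒ L₀.
h=∫h₀ ⇒ L = L₀·Dx.
L = 4·Dx + (2 + 6·x + 6·x^2 + 2·x^3)·Dx^2 + (1 + 4·x + 6·x^2 + 4·x^3 + x^4)·Dx^3  (order 3).
h: a_k = 0, 0, 2, -4/3, 1/3, 4/5, -86/45, 20/7, -2209/630, 1516/405, …
ICs: h(0) = 0, h′(0) = 0, h′′(0) = 4.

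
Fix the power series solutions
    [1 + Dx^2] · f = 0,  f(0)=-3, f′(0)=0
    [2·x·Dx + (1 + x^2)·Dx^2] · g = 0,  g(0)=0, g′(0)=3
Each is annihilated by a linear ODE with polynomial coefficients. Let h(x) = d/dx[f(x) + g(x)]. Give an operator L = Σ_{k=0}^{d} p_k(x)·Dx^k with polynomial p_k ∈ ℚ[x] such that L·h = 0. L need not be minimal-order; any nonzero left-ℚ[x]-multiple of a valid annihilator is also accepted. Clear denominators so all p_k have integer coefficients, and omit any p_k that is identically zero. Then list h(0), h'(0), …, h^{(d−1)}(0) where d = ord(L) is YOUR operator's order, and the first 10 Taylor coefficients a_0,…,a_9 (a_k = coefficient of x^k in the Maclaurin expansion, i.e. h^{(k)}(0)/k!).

L = (-22·x + 28·x^3 + 2·x^5) + (-1 + 7·x^2 + 9·x^4 + x^6)·Dx + (-22·x + 28·x^3 + 2·x^5)·Dx^2 + (-1 + 7·x^2 + 9·x^4 + x^6)·Dx^3  (order 3).
h: a_k = 3, 3, -3, -1/2, 3, 1/40, -3, -1/1680, 3, 1/120960, …
ICs: h(0) = 3, h′(0) = 3, h′′(0) = -6.

f: a_k = -3, 0, 3/2, 0, -1/8, 0, 1/240, 0, -1/13440, 0, …
g: a_k = 0, 3, 0, -1, 0, 3/5, 0, -3/7, 0, 1/3, …
Weyl lclm of L_f,L_g ⇒ L₀ (ord ≤ 4).
Derive L from L₀ (diff closure).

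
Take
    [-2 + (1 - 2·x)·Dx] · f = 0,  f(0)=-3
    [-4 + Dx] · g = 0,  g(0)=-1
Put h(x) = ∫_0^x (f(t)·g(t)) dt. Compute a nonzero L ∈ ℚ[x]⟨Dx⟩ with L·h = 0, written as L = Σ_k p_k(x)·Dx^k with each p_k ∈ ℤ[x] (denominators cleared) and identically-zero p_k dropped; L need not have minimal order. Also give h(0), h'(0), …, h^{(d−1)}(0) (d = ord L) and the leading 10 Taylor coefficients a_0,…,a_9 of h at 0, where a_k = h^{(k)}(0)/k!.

f: a_k = -3, -6, -12, -24, -48, -96, -192, -384, -768, -1536, …
g: a_k = -1, -4, -8, -32/3, -32/3, -128/15, -256/45, -1024/315, -512/315, -2048/2835, …
Sym-product of L_f,L_g gives L₀ (≤ ord 1).
∫: right-multiply L₀ by Dx.
L = (6 - 8·x)·Dx + (-1 + 2·x)·Dx^2  (order 2).
h: a_k = 0, 3, 9, 20, 38, 336/5, 1744/15, 21184/105, 2480/7, 595712/945, …
ICs: h(0) = 0, h′(0) = 3.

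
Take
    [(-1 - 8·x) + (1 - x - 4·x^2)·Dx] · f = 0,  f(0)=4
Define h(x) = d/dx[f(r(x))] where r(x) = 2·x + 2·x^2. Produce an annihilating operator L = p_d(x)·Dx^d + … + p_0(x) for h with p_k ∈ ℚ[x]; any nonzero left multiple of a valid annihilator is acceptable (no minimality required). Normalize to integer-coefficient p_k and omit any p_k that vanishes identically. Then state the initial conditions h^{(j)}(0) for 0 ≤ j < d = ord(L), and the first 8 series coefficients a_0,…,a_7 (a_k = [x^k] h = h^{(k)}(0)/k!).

L = (22 + 204·x + 1260·x^2 + 4672·x^3 + 8736·x^4 + 7680·x^5 + 2560·x^6) + (-1 - 16·x + 6·x^2 + 420·x^3 + 1520·x^4 + 2400·x^5 + 1792·x^6 + 512·x^7)·Dx  (order 1).
h: a_k = 8, 176, 1344, 11200, 83040, 596160, 4161024, 28428800, …
ICs: h(0) = 8.

f: a_k = 4, 4, 20, 36, 116, 260, 724, 1764, …
h₀=f(r): pull back L_f along r ⇒ L₀.
Derive L from L₀ (diff closure).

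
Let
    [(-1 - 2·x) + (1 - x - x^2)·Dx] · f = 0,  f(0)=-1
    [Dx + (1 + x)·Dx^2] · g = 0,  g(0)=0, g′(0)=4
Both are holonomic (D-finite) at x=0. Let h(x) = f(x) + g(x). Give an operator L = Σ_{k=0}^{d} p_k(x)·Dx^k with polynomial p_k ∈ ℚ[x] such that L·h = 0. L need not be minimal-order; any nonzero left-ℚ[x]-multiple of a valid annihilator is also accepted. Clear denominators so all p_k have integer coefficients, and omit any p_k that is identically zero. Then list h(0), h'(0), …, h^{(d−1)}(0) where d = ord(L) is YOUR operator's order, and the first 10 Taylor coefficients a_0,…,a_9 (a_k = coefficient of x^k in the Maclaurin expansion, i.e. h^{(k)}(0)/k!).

f: a_k = -1, -1, -2, -3, -5, -8, -13, -21, -34, -55, …
g: a_k = 0, 4, -2, 4/3, -1, 4/5, -2/3, 4/7, -1/2, 4/9, …
Weyl lclm of L_f,L_g ⇒ L₀ (ord ≤ 3).
L = (26 + 70·x + 76·x^2 + 36·x^3 + 12·x^4)·Dx + (16 + 84·x + 160·x^2 + 144·x^3 + 74·x^4 + 20·x^5)·Dx^2 + (-5 - 11·x + x^2 + 23·x^3 + 29·x^4 + 17·x^5 + 4·x^6)·Dx^3  (order 3).
h: a_k = -1, 3, -4, -5/3, -6, -36/5, -41/3, -143/7, -69/2, -491/9, …
ICs: h(0) = -1, h′(0) = 3, h′′(0) = -8.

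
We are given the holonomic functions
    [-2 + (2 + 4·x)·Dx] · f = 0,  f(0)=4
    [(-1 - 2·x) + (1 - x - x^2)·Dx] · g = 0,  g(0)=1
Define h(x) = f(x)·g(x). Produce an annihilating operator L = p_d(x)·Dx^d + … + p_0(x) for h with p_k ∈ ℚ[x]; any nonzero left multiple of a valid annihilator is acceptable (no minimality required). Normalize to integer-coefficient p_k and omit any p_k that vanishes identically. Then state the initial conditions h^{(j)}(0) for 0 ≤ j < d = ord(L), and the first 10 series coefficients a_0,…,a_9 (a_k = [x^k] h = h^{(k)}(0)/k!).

L = (2 + 3·x + 3·x^2) + (-1 - x + 3·x^2 + 2·x^3)·Dx  (order 1).
h: a_k = 4, 8, 10, 20, 55/2, 51, 293/4, 265/2, 6155/32, 5555/16, …
ICs: h(0) = 4.

f: a_k = 4, 4, -2, 2, -5/2, 7/2, -21/4, 33/4, -429/32, 715/32, …
g: a_k = 1, 1, 2, 3, 5, 8, 13, 21, 34, 55, …
Sym-product of L_f,L_g gives L₀ (≤ ord 1).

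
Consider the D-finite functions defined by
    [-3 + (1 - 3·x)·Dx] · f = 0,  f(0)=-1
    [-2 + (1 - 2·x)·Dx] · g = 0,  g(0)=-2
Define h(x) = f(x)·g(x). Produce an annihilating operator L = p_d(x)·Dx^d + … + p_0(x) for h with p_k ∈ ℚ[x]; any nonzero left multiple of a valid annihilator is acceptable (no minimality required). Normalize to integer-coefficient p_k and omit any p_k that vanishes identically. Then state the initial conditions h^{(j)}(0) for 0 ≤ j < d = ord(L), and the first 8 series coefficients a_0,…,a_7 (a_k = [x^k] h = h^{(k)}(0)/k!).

f: a_k = -1, -3, -9, -27, -81, -243, -729, -2187, …
g: a_k = -2, -4, -8, -16, -32, -64, -128, -256, …
h₀=f·g: eliminate ⇒ L₀, order ≤ 1·1.
L = (-5 + 12·x) + (1 - 5·x + 6·x^2)·Dx  (order 1).
h: a_k = 2, 10, 38, 130, 422, 1330, 4118, 12610, …
ICs: h(0) = 2.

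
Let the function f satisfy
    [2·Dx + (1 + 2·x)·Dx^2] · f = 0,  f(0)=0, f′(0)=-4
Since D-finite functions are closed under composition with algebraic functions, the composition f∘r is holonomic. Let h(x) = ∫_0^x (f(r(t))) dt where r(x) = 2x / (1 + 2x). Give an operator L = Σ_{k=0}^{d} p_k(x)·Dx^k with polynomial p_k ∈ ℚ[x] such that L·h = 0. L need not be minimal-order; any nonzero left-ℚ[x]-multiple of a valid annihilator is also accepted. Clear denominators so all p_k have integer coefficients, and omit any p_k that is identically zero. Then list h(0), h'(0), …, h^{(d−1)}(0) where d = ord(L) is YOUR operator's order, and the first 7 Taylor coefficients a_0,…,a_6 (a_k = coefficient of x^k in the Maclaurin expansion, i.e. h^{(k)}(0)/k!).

L = (8 + 24·x)·Dx^2 + (1 + 8·x + 12·x^2)·Dx^3  (order 3).
h: a_k = 0, 0, -4, 32/3, -104/3, 128, -7744/15, …
ICs: h(0) = 0, h′(0) = 0, h′′(0) = -8.

f: a_k = 0, -4, 4, -16/3, 8, -64/5, 64/3, …
h₀=f(r): pull back L_f along r ⇒ L₀.
∫: right-multiply L₀ by Dx.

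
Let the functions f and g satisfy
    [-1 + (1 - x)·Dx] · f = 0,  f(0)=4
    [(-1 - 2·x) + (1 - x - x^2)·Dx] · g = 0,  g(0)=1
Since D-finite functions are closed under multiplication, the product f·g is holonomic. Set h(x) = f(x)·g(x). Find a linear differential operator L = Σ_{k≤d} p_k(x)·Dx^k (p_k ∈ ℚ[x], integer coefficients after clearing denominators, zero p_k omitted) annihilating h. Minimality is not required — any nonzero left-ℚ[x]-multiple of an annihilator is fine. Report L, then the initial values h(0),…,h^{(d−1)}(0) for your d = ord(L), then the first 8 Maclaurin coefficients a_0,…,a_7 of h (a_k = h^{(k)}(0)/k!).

L = (-2 + 3·x^2) + (1 - 2·x + x^3)·Dx  (order 1).
h: a_k = 4, 8, 16, 28, 48, 80, 132, 216, …
ICs: h(0) = 4.

f: a_k = 4, 4, 4, 4, 4, 4, 4, 4, …
g: a_k = 1, 1, 2, 3, 5, 8, 13, 21, …
L₀ := L_f ⊗_s L_g (sym. prod.), ord ≤ 1.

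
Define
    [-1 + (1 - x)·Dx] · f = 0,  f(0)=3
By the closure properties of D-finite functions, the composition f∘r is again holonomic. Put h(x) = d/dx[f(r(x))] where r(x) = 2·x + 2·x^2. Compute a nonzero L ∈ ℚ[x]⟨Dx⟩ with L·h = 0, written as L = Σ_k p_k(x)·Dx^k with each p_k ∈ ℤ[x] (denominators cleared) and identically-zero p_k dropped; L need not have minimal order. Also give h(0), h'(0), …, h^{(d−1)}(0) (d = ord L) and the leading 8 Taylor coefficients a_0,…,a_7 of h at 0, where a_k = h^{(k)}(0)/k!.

f: a_k = 3, 3, 3, 3, 3, 3, 3, 3, …
Change of var in L_f (x↦r) gives L₀.
Differentiate: ansatz ord ≤ ord L₀ ⇒ L.
L = (6 + 12·x + 12·x^2) + (-1 + 6·x^2 + 4·x^3)·Dx  (order 1).
h: a_k = 6, 36, 144, 528, 1800, 5904, 18816, 58752, …
ICs: h(0) = 6.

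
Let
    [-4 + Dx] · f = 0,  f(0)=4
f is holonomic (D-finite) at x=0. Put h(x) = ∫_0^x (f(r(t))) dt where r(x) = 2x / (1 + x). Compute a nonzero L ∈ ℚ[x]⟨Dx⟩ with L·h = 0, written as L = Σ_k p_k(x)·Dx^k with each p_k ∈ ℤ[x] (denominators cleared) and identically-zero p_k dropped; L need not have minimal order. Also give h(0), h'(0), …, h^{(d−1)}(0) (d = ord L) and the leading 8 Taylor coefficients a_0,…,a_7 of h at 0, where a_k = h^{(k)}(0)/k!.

f: a_k = 4, 16, 32, 128/3, 128/3, 512/15, 1024/45, 4096/315, …
L₀ from L_f via x↦r, Dx↦r'^{-1}Dx.
h=∫h₀ ⇒ L = L₀·Dx.
L = -8·Dx + (1 + 2·x + x^2)·Dx^2  (order 2).
h: a_k = 0, 4, 16, 32, 88/3, 32/15, -176/15, 736/315, …
ICs: h(0) = 0, h′(0) = 4.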